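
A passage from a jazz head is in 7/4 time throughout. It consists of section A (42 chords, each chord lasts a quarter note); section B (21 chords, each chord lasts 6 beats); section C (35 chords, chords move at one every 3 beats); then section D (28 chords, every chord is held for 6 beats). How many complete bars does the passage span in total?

A: 42 × 1 = 42 beats = 6 bars.
B: 21 × 6 = 126 beats = 18 bars.
C: 35 × 3 = 105 beats = 15 bars.
D: 28 × 6 = 168 beats = 24 bars.
Total: 6 + 18 + 15 + 24 = 63 bars.

63 bars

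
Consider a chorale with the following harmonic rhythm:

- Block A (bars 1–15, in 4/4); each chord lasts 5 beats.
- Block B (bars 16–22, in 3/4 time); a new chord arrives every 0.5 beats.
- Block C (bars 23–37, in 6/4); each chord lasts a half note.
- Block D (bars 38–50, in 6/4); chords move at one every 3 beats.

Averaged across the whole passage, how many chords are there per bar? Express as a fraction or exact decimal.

2.5 chords per bar

A: 15 × 4 = 60 beats ÷ 5 = 12 chords.
B: 7 × 3 = 21 beats ÷ 0.5 = 42 chords.
C: 15 × 6 = 90 beats ÷ 2 = 45 chords.
D: 13 × 6 = 78 beats ÷ 3 = 26 chords.
Overall: 125 chords over 50 bars → 125/50 = 2.5 chords per bar.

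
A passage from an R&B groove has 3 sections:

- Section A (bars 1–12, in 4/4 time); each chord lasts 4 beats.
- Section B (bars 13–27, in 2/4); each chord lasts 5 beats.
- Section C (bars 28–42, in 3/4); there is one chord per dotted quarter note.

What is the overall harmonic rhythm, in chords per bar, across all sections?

8/7 chords per bar

A: 12 × 4 = 48 beats ÷ 4 = 12 chords.
B: 15 × 2 = 30 beats ÷ 5 = 6 chords.
C: 15 × 3 = 45 beats ÷ 1.5 = 30 chords.
Overall: 48 chords over 42 bars → 48/42 = 8/7 chords per bar.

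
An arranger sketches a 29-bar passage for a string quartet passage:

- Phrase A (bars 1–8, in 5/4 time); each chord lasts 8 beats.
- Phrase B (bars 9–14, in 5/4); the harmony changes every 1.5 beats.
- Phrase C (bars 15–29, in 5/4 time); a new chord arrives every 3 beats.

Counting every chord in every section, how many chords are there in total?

A: 8·5 = 40 beats, 40/8 = 5 chords.
B: 6·5 = 30 beats, 30/1.5 = 20 chords.
C: 15·5 = 75 beats, 75/3 = 25 chords.
Total: 5 + 20 + 25 = 50.

50 chords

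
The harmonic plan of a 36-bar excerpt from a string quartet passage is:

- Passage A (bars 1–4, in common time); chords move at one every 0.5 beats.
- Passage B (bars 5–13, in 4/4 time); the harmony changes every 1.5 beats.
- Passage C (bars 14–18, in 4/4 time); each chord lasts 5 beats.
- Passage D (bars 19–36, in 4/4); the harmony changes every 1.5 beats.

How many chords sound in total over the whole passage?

A: 4·4 = 16 beats, 16/0.5 = 32 chords.
B: 9·4 = 36 beats, 36/1.5 = 24 chords.
C: 5·4 = 20 beats, 20/5 = 4 chords.
D: 18·4 = 72 beats, 72/1.5 = 48 chords.
Total: 32 + 24 + 4 + 48 = 108.

108 chords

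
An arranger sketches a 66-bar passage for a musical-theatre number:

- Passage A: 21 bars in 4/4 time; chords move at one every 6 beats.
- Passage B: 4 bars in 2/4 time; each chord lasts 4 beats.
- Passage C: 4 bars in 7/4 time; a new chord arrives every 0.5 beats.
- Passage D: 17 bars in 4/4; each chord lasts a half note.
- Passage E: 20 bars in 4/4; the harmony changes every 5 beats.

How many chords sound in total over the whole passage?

122 chords

A has 84 beats and chords last 6 each, so 14 chords.
B has 8 beats and chords last 4 each, so 2 chords.
C has 28 beats and chords last 0.5 each, so 56 chords.
D has 68 beats and chords last 2 each, so 34 chords.
E has 80 beats and chords last 5 each, so 16 chords.
Total: 14 + 2 + 56 + 34 + 16 = 122.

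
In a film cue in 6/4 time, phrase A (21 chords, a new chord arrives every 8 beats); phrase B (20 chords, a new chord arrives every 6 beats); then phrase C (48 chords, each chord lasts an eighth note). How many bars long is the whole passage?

A: 21 × 8 = 168 beats = 28 bars.
B: 20 × 6 = 120 beats = 20 bars.
C: 48 × 0.5 = 24 beats = 4 bars.
Total: 28 + 20 + 4 = 52 bars.

52 bars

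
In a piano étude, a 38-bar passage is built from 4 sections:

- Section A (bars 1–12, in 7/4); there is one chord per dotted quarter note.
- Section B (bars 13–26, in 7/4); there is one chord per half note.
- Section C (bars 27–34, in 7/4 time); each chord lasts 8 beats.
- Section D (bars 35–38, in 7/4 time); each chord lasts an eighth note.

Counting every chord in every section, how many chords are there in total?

A: 12 bars × 7 beats = 84 beats; 1.5 beats/chord → 56 chords.
B: 14 bars × 7 beats = 98 beats; 2 beats/chord → 49 chords.
C: 8 bars × 7 beats = 56 beats; 8 beats/chord → 7 chords.
D: 4 bars × 7 beats = 28 beats; 0.5 beats/chord → 56 chords.
Total: 56 + 49 + 7 + 56 = 168.

168 chords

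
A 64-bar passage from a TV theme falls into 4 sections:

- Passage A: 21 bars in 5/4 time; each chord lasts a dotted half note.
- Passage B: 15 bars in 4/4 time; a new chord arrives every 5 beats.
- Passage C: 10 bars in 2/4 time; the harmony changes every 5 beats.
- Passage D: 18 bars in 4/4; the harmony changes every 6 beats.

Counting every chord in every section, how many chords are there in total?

A has 105 beats and chords last 3 each, so 35 chords.
B has 60 beats and chords last 5 each, so 12 chords.
C has 20 beats and chords last 5 each, so 4 chords.
D has 72 beats and chords last 6 each, so 12 chords.
Total: 35 + 12 + 4 + 12 = 63.

63 chords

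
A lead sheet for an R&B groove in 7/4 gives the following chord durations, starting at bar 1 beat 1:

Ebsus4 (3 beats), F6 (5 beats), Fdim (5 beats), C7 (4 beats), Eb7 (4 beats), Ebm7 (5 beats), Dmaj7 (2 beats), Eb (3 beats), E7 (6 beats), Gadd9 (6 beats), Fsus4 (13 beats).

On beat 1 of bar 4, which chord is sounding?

Ebm7

Beat 1 of bar 4 is beat (4−1)×7 + 1 = 22 overall.
Running totals: Ebsus4 ends at 3, F6 ends at 8, Fdim ends at 13, C7 ends at 17, Eb7 ends at 21, Ebm7 ends at 26.
Beat 22 falls within Ebm7.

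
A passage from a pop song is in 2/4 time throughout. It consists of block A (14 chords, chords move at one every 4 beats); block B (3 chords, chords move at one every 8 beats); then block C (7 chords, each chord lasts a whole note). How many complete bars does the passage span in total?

54 bars

A: 14 × 4 = 56 beats = 28 bars.
B: 3 × 8 = 24 beats = 12 bars.
C: 7 × 4 = 28 beats = 14 bars.
Total: 28 + 12 + 14 = 54 bars.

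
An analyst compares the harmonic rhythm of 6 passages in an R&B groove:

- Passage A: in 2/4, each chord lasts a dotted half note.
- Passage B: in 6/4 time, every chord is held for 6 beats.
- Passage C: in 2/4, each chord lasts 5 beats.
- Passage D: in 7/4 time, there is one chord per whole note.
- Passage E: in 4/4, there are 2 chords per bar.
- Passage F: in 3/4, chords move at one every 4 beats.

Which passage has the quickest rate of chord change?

Passage E

A: each chord is 3 beats in 2/4, so 2/3 per bar.
B: each chord is 6 beats in 6/4, so 1 per bar.
C: each chord is 5 beats in 2/4, so 0.4 per bar.
D: each chord is 4 beats in 7/4, so 1.75 per bar.
E: each chord is 2 beats in 4/4, so 2 per bar.
F: each chord is 4 beats in 3/4, so 0.75 per bar.
Fastest is E at 2 chords/bar.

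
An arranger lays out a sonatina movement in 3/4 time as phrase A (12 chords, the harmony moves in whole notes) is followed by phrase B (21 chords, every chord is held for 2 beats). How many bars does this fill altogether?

A: 12 × 4 = 48 beats = 16 bars.
B: 21 × 2 = 42 beats = 14 bars.
Total: 16 + 14 = 30 bars.

30 bars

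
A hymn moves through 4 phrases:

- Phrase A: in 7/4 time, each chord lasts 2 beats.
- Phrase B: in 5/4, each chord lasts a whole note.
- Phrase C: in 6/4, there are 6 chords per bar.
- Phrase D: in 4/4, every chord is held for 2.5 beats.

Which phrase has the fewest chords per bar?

A: 7 beats/bar ÷ 2 beats/chord = 3.5 chords/bar.
B: 5 beats/bar ÷ 4 beats/chord = 1.25 chords/bar.
C: 6 beats/bar ÷ 1 beat/chord = 6 chords/bar.
D: 4 beats/bar ÷ 2.5 beats/chord = 1.6 chords/bar.
Slowest is B at 1.25 chords/bar.

Phrase B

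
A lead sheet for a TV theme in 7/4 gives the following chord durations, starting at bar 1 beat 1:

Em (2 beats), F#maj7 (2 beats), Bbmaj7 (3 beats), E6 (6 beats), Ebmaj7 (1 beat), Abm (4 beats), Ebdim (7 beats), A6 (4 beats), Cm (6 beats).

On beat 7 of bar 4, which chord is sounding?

Beat 7 of bar 4 is beat (4−1)×7 + 7 = 28 overall.
Running totals: Em ends at 2, F#maj7 ends at 4, Bbmaj7 ends at 7, E6 ends at 13, Ebmaj7 ends at 14, Abm ends at 18, Ebdim ends at 25, A6 ends at 29.
Beat 28 falls within A6.

A6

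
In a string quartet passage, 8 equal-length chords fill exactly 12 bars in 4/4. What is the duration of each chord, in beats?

12 bars × 4 beats/bar = 48 beats total.
48 beats ÷ 8 chords = 6 beats per chord.

6 beats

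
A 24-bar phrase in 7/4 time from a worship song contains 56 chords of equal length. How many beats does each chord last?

24 bars × 7 beats/bar = 168 beats total.
168 beats ÷ 56 chords = 3 beats per chord.
(That is a dotted half note.)

3 beats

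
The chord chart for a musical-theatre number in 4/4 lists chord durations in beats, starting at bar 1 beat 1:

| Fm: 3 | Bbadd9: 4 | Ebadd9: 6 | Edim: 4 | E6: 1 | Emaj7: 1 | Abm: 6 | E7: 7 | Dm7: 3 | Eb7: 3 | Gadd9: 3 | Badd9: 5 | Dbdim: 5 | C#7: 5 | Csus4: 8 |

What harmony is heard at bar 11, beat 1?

Beat 1 of bar 11 is beat (11−1)×4 + 1 = 41 overall.
Running totals: Fm ends at 3, Bbadd9 ends at 7, Ebadd9 ends at 13, Edim ends at 17, E6 ends at 18, Emaj7 ends at 19, Abm ends at 25, E7 ends at 32, Dm7 ends at 35, Eb7 ends at 38, Gadd9 ends at 41.
Beat 41 falls within Gadd9.

Gadd9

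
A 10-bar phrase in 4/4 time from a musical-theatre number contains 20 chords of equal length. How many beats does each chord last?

10 bars × 4 beats/bar = 40 beats total.
40 beats ÷ 20 chords = 2 beats per chord.
(That is a half note.)

2 beats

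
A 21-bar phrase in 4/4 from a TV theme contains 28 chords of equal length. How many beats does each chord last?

21 bars × 4 beats/bar = 84 beats total.
84 beats ÷ 28 chords = 3 beats per chord.
(That is a dotted half note.)

3 beats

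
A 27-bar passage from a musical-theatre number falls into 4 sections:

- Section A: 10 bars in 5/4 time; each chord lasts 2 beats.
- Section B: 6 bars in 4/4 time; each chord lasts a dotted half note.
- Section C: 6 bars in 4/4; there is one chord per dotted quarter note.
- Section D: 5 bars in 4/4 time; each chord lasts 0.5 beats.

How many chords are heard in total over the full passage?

89 chords

A: 10·5 = 50 beats, 50/2 = 25 chords.
B: 6·4 = 24 beats, 24/3 = 8 chords.
C: 6·4 = 24 beats, 24/1.5 = 16 chords.
D: 5·4 = 20 beats, 20/0.5 = 40 chords.
Total: 25 + 8 + 16 + 40 = 89.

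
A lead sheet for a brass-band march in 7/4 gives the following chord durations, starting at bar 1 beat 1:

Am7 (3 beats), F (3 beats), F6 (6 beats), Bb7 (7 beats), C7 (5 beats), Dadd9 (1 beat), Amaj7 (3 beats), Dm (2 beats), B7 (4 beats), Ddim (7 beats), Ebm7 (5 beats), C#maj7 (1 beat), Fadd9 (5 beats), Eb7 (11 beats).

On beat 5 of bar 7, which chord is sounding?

C#maj7

Beat 5 of bar 7 is beat (7−1)×7 + 5 = 47 overall.
Running totals: Am7 ends at 3, F ends at 6, F6 ends at 12, Bb7 ends at 19, C7 ends at 24, Dadd9 ends at 25, Amaj7 ends at 28, Dm ends at 30, B7 ends at 34, Ddim ends at 41, Ebm7 ends at 46, C#maj7 ends at 47.
Beat 47 falls within C#maj7.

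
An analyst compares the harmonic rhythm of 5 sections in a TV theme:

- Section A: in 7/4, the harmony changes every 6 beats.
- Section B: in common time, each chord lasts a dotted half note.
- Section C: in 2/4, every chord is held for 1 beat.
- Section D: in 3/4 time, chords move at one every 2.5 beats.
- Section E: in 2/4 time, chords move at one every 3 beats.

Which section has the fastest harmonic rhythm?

A: 7 beats/bar ÷ 6 beats/chord = 7/6 chords/bar.
B: 4 beats/bar ÷ 3 beats/chord = 4/3 chords/bar.
C: 2 beats/bar ÷ 1 beat/chord = 2 chords/bar.
D: 3 beats/bar ÷ 2.5 beats/chord = 1.2 chords/bar.
E: 2 beats/bar ÷ 3 beats/chord = 2/3 chords/bar.
Fastest is C at 2 chords/bar.

Section C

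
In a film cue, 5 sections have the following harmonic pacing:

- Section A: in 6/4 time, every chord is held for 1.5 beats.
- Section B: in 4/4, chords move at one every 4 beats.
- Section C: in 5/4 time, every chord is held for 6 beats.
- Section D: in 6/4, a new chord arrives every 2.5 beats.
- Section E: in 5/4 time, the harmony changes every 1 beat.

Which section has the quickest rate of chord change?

A: 6 beats/bar ÷ 1.5 beats/chord = 4 chords/bar.
B: 4 beats/bar ÷ 4 beats/chord = 1 chord/bar.
C: 5 beats/bar ÷ 6 beats/chord = 5/6 chords/bar.
D: 6 beats/bar ÷ 2.5 beats/chord = 2.4 chords/bar.
E: 5 beats/bar ÷ 1 beat/chord = 5 chords/bar.
Fastest is E at 5 chords/bar.

Section E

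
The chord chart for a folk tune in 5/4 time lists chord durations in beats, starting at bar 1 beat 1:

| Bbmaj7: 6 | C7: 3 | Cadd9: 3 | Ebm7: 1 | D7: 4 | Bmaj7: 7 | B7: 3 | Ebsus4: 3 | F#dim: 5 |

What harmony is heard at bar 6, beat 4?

Beat 4 of bar 6 is beat (6−1)×5 + 4 = 29 overall.
Running totals: Bbmaj7 ends at 6, C7 ends at 9, Cadd9 ends at 12, Ebm7 ends at 13, D7 ends at 17, Bmaj7 ends at 24, B7 ends at 27, Ebsus4 ends at 30.
Beat 29 falls within Ebsus4.

Ebsus4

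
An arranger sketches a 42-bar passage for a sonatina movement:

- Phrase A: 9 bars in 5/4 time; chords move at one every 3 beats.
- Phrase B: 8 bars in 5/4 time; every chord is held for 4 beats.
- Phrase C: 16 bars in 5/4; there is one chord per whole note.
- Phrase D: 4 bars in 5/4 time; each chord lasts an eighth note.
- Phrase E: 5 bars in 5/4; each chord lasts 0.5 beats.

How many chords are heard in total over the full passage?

A: 9 bars × 5 beats = 45 beats; 3 beats/chord → 15 chords.
B: 8 bars × 5 beats = 40 beats; 4 beats/chord → 10 chords.
C: 16 bars × 5 beats = 80 beats; 4 beats/chord → 20 chords.
D: 4 bars × 5 beats = 20 beats; 0.5 beats/chord → 40 chords.
E: 5 bars × 5 beats = 25 beats; 0.5 beats/chord → 50 chords.
Total: 15 + 10 + 20 + 40 + 50 = 135.

135 chords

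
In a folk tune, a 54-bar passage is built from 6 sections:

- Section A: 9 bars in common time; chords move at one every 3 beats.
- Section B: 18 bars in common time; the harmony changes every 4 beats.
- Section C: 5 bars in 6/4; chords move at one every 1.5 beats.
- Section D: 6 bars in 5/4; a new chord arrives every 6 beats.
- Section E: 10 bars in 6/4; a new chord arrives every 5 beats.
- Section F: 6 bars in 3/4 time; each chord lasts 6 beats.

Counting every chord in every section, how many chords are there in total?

A has 36 beats and chords last 3 each, so 12 chords.
B has 72 beats and chords last 4 each, so 18 chords.
C has 30 beats and chords last 1.5 each, so 20 chords.
D has 30 beats and chords last 6 each, so 5 chords.
E has 60 beats and chords last 5 each, so 12 chords.
F has 18 beats and chords last 6 each, so 3 chords.
Total: 12 + 18 + 20 + 5 + 12 + 3 = 70.

70 chords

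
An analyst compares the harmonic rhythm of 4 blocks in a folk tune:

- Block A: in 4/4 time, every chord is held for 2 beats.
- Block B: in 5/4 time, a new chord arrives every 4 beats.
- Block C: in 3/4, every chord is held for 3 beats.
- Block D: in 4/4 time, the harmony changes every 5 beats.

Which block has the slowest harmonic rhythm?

Block D

A: 4 beats/bar ÷ 2 beats/chord = 2 chords/bar.
B: 5 beats/bar ÷ 4 beats/chord = 1.25 chords/bar.
C: 3 beats/bar ÷ 3 beats/chord = 1 chord/bar.
D: 4 beats/bar ÷ 5 beats/chord = 0.8 chords/bar.
Slowest is D at 0.8 chords/bar.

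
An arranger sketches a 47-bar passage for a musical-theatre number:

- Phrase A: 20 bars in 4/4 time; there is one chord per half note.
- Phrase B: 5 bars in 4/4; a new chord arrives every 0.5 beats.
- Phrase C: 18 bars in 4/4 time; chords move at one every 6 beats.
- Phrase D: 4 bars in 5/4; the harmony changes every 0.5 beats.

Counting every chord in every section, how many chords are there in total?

132 chords

A: 20·4 = 80 beats, 80/2 = 40 chords.
B: 5·4 = 20 beats, 20/0.5 = 40 chords.
C: 18·4 = 72 beats, 72/6 = 12 chords.
D: 4·5 = 20 beats, 20/0.5 = 40 chords.
Total: 40 + 40 + 12 + 40 = 132.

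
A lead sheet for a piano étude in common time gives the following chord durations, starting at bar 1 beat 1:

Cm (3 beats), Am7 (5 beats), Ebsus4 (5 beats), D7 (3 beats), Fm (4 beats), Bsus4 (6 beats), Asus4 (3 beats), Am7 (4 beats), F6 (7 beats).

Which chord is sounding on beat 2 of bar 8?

Am7

Beat 2 of bar 8 is beat (8−1)×4 + 2 = 30 overall.
Running totals: Cm ends at 3, Am7 ends at 8, Ebsus4 ends at 13, D7 ends at 16, Fm ends at 20, Bsus4 ends at 26, Asus4 ends at 29, Am7 ends at 33.
Beat 30 falls within Am7.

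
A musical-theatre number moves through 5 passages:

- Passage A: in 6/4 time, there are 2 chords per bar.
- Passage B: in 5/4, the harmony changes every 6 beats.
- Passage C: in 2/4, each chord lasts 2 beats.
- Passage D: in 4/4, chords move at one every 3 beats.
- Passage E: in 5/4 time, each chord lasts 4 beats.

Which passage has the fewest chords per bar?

Passage B

A: each chord is 3 beats in 6/4, so 2 per bar.
B: each chord is 6 beats in 5/4, so 5/6 per bar.
C: each chord is 2 beats in 2/4, so 1 per bar.
D: each chord is 3 beats in 4/4, so 4/3 per bar.
E: each chord is 4 beats in 5/4, so 1.25 per bar.
Slowest is B at 5/6 chords/bar.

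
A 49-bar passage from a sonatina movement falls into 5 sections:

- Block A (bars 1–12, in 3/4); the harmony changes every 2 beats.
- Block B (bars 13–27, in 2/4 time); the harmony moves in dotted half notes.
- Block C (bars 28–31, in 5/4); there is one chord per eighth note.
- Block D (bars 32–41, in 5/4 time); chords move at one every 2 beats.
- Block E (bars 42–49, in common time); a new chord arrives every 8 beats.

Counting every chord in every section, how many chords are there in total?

97 chords

A has 36 beats and chords last 2 each, so 18 chords.
B has 30 beats and chords last 3 each, so 10 chords.
C has 20 beats and chords last 0.5 each, so 40 chords.
D has 50 beats and chords last 2 each, so 25 chords.
E has 32 beats and chords last 8 each, so 4 chords.
Total: 18 + 10 + 40 + 25 + 4 = 97.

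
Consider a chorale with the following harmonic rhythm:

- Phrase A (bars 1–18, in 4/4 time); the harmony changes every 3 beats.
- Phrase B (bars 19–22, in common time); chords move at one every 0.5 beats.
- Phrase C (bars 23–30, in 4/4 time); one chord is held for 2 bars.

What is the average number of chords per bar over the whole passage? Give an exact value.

2 chords per bar

A: 18 bars of 4 beats is 72 beats; at 3 beats each that's 24 chords.
B: 4 bars of 4 beats is 16 beats; at 0.5 beats each that's 32 chords.
C: 8 bars of 4 beats is 32 beats; at 8 beats each that's 4 chords.
Overall: 60 chords over 30 bars → 60/30 = 2 chords per bar.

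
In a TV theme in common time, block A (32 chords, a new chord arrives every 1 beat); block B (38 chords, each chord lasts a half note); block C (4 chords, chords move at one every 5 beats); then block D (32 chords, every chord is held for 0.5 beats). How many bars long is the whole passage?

36 bars

A: 32 × 1 = 32 beats = 8 bars.
B: 38 × 2 = 76 beats = 19 bars.
C: 4 × 5 = 20 beats = 5 bars.
D: 32 × 0.5 = 16 beats = 4 bars.
Total: 8 + 19 + 5 + 4 = 36 bars.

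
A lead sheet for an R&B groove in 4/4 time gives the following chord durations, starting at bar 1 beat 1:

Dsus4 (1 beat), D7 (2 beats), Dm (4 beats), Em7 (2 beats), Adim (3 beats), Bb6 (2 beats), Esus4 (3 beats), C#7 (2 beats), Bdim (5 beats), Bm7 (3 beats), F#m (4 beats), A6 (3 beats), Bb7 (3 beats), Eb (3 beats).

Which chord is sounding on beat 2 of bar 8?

F#m

Beat 2 of bar 8 is beat (8−1)×4 + 2 = 30 overall.
Running totals: Dsus4 ends at 1, D7 ends at 3, Dm ends at 7, Em7 ends at 9, Adim ends at 12, Bb6 ends at 14, Esus4 ends at 17, C#7 ends at 19, Bdim ends at 24, Bm7 ends at 27, F#m ends at 31.
Beat 30 falls within F#m.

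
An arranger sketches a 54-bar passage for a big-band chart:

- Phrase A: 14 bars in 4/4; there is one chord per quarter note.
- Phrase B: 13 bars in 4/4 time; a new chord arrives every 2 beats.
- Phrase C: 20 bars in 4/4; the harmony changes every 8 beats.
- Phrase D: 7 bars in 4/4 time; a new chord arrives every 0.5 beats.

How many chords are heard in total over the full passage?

148 chords

A: 14·4 = 56 beats, 56/1 = 56 chords.
B: 13·4 = 52 beats, 52/2 = 26 chords.
C: 20·4 = 80 beats, 80/8 = 10 chords.
D: 7·4 = 28 beats, 28/0.5 = 56 chords.
Total: 56 + 26 + 10 + 56 = 148.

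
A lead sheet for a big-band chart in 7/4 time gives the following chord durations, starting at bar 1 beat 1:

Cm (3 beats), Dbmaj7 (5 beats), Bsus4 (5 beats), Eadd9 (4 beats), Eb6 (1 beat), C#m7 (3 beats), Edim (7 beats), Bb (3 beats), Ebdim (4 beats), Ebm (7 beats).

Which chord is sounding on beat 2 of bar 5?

Beat 2 of bar 5 is beat (5−1)×7 + 2 = 30 overall.
Running totals: Cm ends at 3, Dbmaj7 ends at 8, Bsus4 ends at 13, Eadd9 ends at 17, Eb6 ends at 18, C#m7 ends at 21, Edim ends at 28, Bb ends at 31.
Beat 30 falls within Bb.

Bb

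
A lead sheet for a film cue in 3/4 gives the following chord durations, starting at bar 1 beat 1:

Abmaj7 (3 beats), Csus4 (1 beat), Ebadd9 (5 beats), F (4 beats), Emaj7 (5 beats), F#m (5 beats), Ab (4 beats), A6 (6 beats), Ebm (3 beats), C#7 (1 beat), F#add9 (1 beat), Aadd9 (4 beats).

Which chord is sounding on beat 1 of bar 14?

Beat 1 of bar 14 is beat (14−1)×3 + 1 = 40 overall.
Running totals: Abmaj7 ends at 3, Csus4 ends at 4, Ebadd9 ends at 9, F ends at 13, Emaj7 ends at 18, F#m ends at 23, Ab ends at 27, A6 ends at 33, Ebm ends at 36, C#7 ends at 37, F#add9 ends at 38, Aadd9 ends at 42.
Beat 40 falls within Aadd9.

Aadd9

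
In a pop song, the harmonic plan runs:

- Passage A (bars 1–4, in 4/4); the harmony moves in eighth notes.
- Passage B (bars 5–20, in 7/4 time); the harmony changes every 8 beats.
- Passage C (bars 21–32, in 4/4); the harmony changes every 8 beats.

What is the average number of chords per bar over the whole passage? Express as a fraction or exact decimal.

1.625 chords per bar

A: 4 bars of 4 beats is 16 beats; at 0.5 beats each that's 32 chords.
B: 16 bars of 7 beats is 112 beats; at 8 beats each that's 14 chords.
C: 12 bars of 4 beats is 48 beats; at 8 beats each that's 6 chords.
Overall: 52 chords over 32 bars → 52/32 = 1.625 chords per bar.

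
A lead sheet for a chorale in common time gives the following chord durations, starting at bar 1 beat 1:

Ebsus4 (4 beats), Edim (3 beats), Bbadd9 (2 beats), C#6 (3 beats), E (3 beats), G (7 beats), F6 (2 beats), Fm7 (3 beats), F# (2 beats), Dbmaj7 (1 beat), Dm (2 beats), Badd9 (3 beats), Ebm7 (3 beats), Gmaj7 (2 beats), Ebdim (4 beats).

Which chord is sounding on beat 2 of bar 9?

Beat 2 of bar 9 is beat (9−1)×4 + 2 = 34 overall.
Running totals: Ebsus4 ends at 4, Edim ends at 7, Bbadd9 ends at 9, C#6 ends at 12, E ends at 15, G ends at 22, F6 ends at 24, Fm7 ends at 27, F# ends at 29, Dbmaj7 ends at 30, Dm ends at 32, Badd9 ends at 35.
Beat 34 falls within Badd9.

Badd9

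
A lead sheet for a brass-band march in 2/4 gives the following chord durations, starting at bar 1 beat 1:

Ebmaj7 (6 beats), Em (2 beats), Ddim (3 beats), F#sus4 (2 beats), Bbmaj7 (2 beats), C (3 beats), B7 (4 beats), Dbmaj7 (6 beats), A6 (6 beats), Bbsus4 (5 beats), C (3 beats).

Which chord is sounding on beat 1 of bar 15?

Beat 1 of bar 15 is beat (15−1)×2 + 1 = 29 overall.
Running totals: Ebmaj7 ends at 6, Em ends at 8, Ddim ends at 11, F#sus4 ends at 13, Bbmaj7 ends at 15, C ends at 18, B7 ends at 22, Dbmaj7 ends at 28, A6 ends at 34.
Beat 29 falls within A6.

A6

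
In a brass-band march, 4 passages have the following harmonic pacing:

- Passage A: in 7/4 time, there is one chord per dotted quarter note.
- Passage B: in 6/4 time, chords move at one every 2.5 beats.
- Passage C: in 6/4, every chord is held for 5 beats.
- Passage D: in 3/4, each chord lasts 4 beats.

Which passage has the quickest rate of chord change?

A: 7/1.5 = 14/3 chords/bar.
B: 6/2.5 = 2.4 chords/bar.
C: 6/5 = 1.2 chords/bar.
D: 3/4 = 0.75 chords/bar.
Fastest is A at 14/3 chords/bar.

Passage A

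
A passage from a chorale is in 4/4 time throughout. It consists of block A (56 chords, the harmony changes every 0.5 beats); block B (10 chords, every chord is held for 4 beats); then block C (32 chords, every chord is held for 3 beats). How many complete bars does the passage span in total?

41 bars

A: 56 × 0.5 = 28 beats = 7 bars.
B: 10 × 4 = 40 beats = 10 bars.
C: 32 × 3 = 96 beats = 24 bars.
Total: 7 + 10 + 24 = 41 bars.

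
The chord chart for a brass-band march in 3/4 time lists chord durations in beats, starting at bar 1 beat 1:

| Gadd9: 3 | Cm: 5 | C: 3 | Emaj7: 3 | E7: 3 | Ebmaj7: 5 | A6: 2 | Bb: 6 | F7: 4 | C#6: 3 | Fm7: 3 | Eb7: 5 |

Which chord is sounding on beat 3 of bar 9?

Bb

Beat 3 of bar 9 is beat (9−1)×3 + 3 = 27 overall.
Running totals: Gadd9 ends at 3, Cm ends at 8, C ends at 11, Emaj7 ends at 14, E7 ends at 17, Ebmaj7 ends at 22, A6 ends at 24, Bb ends at 30.
Beat 27 falls within Bb.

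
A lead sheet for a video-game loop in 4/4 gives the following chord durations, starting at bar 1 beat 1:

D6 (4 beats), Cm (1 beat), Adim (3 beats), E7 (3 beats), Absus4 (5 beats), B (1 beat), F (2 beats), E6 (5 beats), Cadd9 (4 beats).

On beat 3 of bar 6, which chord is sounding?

Beat 3 of bar 6 is beat (6−1)×4 + 3 = 23 overall.
Running totals: D6 ends at 4, Cm ends at 5, Adim ends at 8, E7 ends at 11, Absus4 ends at 16, B ends at 17, F ends at 19, E6 ends at 24.
Beat 23 falls within E6.

E6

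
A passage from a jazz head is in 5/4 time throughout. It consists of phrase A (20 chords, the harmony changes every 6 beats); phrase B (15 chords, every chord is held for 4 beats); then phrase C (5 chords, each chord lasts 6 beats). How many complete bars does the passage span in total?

42 bars

A: 20 × 6 = 120 beats = 24 bars.
B: 15 × 4 = 60 beats = 12 bars.
C: 5 × 6 = 30 beats = 6 bars.
Total: 24 + 12 + 6 = 42 bars.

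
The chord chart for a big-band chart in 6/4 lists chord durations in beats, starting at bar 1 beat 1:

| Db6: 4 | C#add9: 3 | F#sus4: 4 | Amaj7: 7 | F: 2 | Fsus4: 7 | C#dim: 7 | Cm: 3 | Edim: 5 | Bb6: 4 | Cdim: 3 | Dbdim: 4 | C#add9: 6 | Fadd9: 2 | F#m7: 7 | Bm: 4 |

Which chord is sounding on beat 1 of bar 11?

Beat 1 of bar 11 is beat (11−1)×6 + 1 = 61 overall.
Running totals: Db6 ends at 4, C#add9 ends at 7, F#sus4 ends at 11, Amaj7 ends at 18, F ends at 20, Fsus4 ends at 27, C#dim ends at 34, Cm ends at 37, Edim ends at 42, Bb6 ends at 46, Cdim ends at 49, Dbdim ends at 53, C#add9 ends at 59, Fadd9 ends at 61.
Beat 61 falls within Fadd9.

Fadd9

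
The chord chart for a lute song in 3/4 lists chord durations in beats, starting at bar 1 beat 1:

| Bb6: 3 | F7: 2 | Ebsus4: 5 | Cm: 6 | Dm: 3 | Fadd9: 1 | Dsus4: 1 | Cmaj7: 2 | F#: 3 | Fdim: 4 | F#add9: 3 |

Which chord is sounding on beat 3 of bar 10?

Beat 3 of bar 10 is beat (10−1)×3 + 3 = 30 overall.
Running totals: Bb6 ends at 3, F7 ends at 5, Ebsus4 ends at 10, Cm ends at 16, Dm ends at 19, Fadd9 ends at 20, Dsus4 ends at 21, Cmaj7 ends at 23, F# ends at 26, Fdim ends at 30.
Beat 30 falls within Fdim.

Fdim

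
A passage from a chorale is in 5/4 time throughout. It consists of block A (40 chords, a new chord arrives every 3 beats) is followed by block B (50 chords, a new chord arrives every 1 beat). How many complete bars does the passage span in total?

34 bars

A: 40 × 3 = 120 beats = 24 bars.
B: 50 × 1 = 50 beats = 10 bars.
Total: 24 + 10 = 34 bars.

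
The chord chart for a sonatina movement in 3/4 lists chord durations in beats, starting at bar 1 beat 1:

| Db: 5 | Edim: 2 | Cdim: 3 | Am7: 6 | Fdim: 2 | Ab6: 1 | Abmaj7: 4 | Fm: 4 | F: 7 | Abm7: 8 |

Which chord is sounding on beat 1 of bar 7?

Ab6

Beat 1 of bar 7 is beat (7−1)×3 + 1 = 19 overall.
Running totals: Db ends at 5, Edim ends at 7, Cdim ends at 10, Am7 ends at 16, Fdim ends at 18, Ab6 ends at 19.
Beat 19 falls within Ab6.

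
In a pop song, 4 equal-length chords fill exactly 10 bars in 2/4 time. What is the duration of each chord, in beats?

10 bars × 2 beats/bar = 20 beats total.
20 beats ÷ 4 chords = 5 beats per chord.

5 beats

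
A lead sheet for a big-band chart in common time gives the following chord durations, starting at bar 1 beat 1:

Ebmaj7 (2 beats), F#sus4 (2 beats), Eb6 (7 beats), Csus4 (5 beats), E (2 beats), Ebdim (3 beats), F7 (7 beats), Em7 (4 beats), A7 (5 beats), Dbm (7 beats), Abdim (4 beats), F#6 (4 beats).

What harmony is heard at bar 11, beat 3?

Dbm

Beat 3 of bar 11 is beat (11−1)×4 + 3 = 43 overall.
Running totals: Ebmaj7 ends at 2, F#sus4 ends at 4, Eb6 ends at 11, Csus4 ends at 16, E ends at 18, Ebdim ends at 21, F7 ends at 28, Em7 ends at 32, A7 ends at 37, Dbm ends at 44.
Beat 43 falls within Dbm.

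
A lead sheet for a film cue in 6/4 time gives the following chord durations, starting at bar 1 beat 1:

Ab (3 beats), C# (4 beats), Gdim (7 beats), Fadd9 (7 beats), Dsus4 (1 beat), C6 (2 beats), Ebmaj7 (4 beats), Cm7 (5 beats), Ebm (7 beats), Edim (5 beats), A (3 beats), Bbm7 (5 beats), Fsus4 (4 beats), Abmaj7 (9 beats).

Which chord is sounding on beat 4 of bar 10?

Abmaj7

Beat 4 of bar 10 is beat (10−1)×6 + 4 = 58 overall.
Running totals: Ab ends at 3, C# ends at 7, Gdim ends at 14, Fadd9 ends at 21, Dsus4 ends at 22, C6 ends at 24, Ebmaj7 ends at 28, Cm7 ends at 33, Ebm ends at 40, Edim ends at 45, A ends at 48, Bbm7 ends at 53, Fsus4 ends at 57, Abmaj7 ends at 66.
Beat 58 falls within Abmaj7.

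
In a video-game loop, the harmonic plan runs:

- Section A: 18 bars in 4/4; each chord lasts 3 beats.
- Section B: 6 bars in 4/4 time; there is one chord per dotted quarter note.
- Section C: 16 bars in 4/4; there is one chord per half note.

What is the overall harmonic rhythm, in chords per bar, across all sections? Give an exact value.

A: 18 bars of 4 beats is 72 beats; at 3 beats each that's 24 chords.
B: 6 bars of 4 beats is 24 beats; at 1.5 beats each that's 16 chords.
C: 16 bars of 4 beats is 64 beats; at 2 beats each that's 32 chords.
Overall: 72 chords over 40 bars → 72/40 = 1.8 chords per bar.

1.8 chords per bar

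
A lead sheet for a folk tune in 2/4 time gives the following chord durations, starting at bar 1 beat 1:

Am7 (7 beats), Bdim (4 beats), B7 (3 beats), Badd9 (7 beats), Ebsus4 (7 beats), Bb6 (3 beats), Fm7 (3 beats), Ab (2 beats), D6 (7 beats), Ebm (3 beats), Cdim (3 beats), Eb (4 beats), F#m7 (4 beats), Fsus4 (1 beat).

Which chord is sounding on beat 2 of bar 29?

Beat 2 of bar 29 is beat (29−1)×2 + 2 = 58 overall.
Running totals: Am7 ends at 7, Bdim ends at 11, B7 ends at 14, Badd9 ends at 21, Ebsus4 ends at 28, Bb6 ends at 31, Fm7 ends at 34, Ab ends at 36, D6 ends at 43, Ebm ends at 46, Cdim ends at 49, Eb ends at 53, F#m7 ends at 57, Fsus4 ends at 58.
Beat 58 falls within Fsus4.

Fsus4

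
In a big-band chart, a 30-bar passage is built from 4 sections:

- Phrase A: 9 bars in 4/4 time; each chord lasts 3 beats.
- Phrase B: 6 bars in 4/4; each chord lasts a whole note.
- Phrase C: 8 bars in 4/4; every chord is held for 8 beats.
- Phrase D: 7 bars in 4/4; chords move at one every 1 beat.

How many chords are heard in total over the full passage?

50 chords

A has 36 beats and chords last 3 each, so 12 chords.
B has 24 beats and chords last 4 each, so 6 chords.
C has 32 beats and chords last 8 each, so 4 chords.
D has 28 beats and chords last 1 each, so 28 chords.
Total: 12 + 6 + 4 + 28 = 50.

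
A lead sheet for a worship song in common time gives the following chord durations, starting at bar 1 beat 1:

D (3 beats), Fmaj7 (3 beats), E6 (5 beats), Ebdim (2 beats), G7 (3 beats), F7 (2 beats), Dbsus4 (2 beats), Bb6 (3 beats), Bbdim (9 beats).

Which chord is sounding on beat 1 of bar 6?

Beat 1 of bar 6 is beat (6−1)×4 + 1 = 21 overall.
Running totals: D ends at 3, Fmaj7 ends at 6, E6 ends at 11, Ebdim ends at 13, G7 ends at 16, F7 ends at 18, Dbsus4 ends at 20, Bb6 ends at 23.
Beat 21 falls within Bb6.

Bb6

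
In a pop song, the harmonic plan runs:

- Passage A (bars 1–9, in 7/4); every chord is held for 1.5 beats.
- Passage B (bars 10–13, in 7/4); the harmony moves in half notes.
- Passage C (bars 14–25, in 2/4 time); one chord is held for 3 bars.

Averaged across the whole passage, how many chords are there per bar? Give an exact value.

A: 9 bars of 7 beats is 63 beats; at 1.5 beats each that's 42 chords.
B: 4 bars of 7 beats is 28 beats; at 2 beats each that's 14 chords.
C: 12 bars of 2 beats is 24 beats; at 6 beats each that's 4 chords.
Overall: 60 chords over 25 bars → 60/25 = 2.4 chords per bar.

2.4 chords per bar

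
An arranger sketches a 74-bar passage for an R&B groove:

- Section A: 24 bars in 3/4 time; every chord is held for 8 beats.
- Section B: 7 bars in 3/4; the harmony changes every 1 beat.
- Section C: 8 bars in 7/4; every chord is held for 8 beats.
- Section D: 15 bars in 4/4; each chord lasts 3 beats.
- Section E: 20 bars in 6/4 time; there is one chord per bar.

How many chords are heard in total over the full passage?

A: 24 bars × 3 beats = 72 beats; 8 beats/chord → 9 chords.
B: 7 bars × 3 beats = 21 beats; 1 beat/chord → 21 chords.
C: 8 bars × 7 beats = 56 beats; 8 beats/chord → 7 chords.
D: 15 bars × 4 beats = 60 beats; 3 beats/chord → 20 chords.
E: 20 bars × 6 beats = 120 beats; 6 beats/chord → 20 chords.
Total: 9 + 21 + 7 + 20 + 20 = 77.

77 chords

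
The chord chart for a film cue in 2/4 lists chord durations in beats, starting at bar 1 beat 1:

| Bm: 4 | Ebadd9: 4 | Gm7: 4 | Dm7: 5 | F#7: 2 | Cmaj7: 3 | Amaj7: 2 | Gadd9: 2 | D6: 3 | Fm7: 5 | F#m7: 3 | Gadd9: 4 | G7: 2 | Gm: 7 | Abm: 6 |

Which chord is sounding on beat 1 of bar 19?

Beat 1 of bar 19 is beat (19−1)×2 + 1 = 37 overall.
Running totals: Bm ends at 4, Ebadd9 ends at 8, Gm7 ends at 12, Dm7 ends at 17, F#7 ends at 19, Cmaj7 ends at 22, Amaj7 ends at 24, Gadd9 ends at 26, D6 ends at 29, Fm7 ends at 34, F#m7 ends at 37.
Beat 37 falls within F#m7.

F#m7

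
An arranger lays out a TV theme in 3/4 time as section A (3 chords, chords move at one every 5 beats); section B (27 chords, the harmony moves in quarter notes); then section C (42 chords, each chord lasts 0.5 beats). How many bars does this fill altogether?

A: 3 × 5 = 15 beats = 5 bars.
B: 27 × 1 = 27 beats = 9 bars.
C: 42 × 0.5 = 21 beats = 7 bars.
Total: 5 + 9 + 7 = 21 bars.

21 bars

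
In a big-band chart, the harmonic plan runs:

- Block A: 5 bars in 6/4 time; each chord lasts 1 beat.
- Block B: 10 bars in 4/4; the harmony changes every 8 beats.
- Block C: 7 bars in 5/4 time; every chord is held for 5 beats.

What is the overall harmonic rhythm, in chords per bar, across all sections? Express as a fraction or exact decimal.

A: 5 × 6 = 30 beats ÷ 1 = 30 chords.
B: 10 × 4 = 40 beats ÷ 8 = 5 chords.
C: 7 × 5 = 35 beats ÷ 5 = 7 chords.
Overall: 42 chords over 22 bars → 42/22 = 21/11 chords per bar.

21/11 chords per bar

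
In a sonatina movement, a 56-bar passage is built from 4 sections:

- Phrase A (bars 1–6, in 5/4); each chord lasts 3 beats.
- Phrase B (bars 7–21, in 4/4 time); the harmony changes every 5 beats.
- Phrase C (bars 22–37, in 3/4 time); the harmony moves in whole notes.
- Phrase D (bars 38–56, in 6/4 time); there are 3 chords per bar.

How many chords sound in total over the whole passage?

A: 6 bars × 5 beats = 30 beats; 3 beats/chord → 10 chords.
B: 15 bars × 4 beats = 60 beats; 5 beats/chord → 12 chords.
C: 16 bars × 3 beats = 48 beats; 4 beats/chord → 12 chords.
D: 19 bars × 6 beats = 114 beats; 2 beats/chord → 57 chords.
Total: 10 + 12 + 12 + 57 = 91.

91 chords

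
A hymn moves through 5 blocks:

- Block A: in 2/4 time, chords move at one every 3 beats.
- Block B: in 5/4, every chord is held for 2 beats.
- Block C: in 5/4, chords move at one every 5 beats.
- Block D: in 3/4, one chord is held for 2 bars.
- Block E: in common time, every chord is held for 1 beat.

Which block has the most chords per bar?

Block E

A: 2/3 = 2/3 chords/bar.
B: 5/2 = 2.5 chords/bar.
C: 5/5 = 1 chord/bar.
D: 3/6 = 0.5 chords/bar.
E: 4/1 = 4 chords/bar.
Fastest is E at 4 chords/bar.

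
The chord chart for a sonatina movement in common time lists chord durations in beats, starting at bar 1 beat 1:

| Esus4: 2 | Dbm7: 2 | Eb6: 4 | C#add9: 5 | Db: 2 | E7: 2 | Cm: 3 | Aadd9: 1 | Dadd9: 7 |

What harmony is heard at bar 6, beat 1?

Aadd9

Beat 1 of bar 6 is beat (6−1)×4 + 1 = 21 overall.
Running totals: Esus4 ends at 2, Dbm7 ends at 4, Eb6 ends at 8, C#add9 ends at 13, Db ends at 15, E7 ends at 17, Cm ends at 20, Aadd9 ends at 21.
Beat 21 falls within Aadd9.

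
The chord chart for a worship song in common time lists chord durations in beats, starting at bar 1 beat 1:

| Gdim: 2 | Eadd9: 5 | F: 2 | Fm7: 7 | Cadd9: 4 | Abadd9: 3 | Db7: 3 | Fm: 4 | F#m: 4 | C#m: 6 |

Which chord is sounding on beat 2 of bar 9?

Beat 2 of bar 9 is beat (9−1)×4 + 2 = 34 overall.
Running totals: Gdim ends at 2, Eadd9 ends at 7, F ends at 9, Fm7 ends at 16, Cadd9 ends at 20, Abadd9 ends at 23, Db7 ends at 26, Fm ends at 30, F#m ends at 34.
Beat 34 falls within F#m.

F#m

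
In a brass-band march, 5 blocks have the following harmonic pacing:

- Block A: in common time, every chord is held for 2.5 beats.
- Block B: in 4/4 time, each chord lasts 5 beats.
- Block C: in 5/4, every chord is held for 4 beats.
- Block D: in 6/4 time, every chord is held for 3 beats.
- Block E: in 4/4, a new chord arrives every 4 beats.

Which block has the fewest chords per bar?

A: each chord is 2.5 beats in 4/4, so 1.6 per bar.
B: each chord is 5 beats in 4/4, so 0.8 per bar.
C: each chord is 4 beats in 5/4, so 1.25 per bar.
D: each chord is 3 beats in 6/4, so 2 per bar.
E: each chord is 4 beats in 4/4, so 1 per bar.
Slowest is B at 0.8 chords/bar.

Block B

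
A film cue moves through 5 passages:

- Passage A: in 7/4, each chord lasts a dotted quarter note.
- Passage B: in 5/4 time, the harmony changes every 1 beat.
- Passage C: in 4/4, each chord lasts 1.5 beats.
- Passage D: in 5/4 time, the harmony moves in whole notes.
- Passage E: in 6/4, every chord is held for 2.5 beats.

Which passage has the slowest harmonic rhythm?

A: 7/1.5 = 14/3 chords/bar.
B: 5/1 = 5 chords/bar.
C: 4/1.5 = 8/3 chords/bar.
D: 5/4 = 1.25 chords/bar.
E: 6/2.5 = 2.4 chords/bar.
Slowest is D at 1.25 chords/bar.

Passage D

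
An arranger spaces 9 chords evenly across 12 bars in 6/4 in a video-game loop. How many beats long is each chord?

12 bars × 6 beats/bar = 72 beats total.
72 beats ÷ 9 chords = 8 beats per chord.

8 beats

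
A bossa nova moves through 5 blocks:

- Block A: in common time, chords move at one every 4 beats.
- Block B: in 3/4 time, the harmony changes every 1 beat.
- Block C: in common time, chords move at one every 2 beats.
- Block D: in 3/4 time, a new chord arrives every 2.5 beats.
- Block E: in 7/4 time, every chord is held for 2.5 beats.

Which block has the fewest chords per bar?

Block A

A: 4/4 = 1 chord/bar.
B: 3/1 = 3 chords/bar.
C: 4/2 = 2 chords/bar.
D: 3/2.5 = 1.2 chords/bar.
E: 7/2.5 = 2.8 chords/bar.
Slowest is A at 1 chords/bar.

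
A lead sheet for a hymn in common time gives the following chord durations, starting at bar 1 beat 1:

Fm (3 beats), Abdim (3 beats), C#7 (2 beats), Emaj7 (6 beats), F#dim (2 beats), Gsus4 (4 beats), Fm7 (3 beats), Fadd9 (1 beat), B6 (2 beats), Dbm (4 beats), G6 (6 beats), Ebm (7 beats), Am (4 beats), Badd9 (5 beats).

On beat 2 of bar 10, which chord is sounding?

Beat 2 of bar 10 is beat (10−1)×4 + 2 = 38 overall.
Running totals: Fm ends at 3, Abdim ends at 6, C#7 ends at 8, Emaj7 ends at 14, F#dim ends at 16, Gsus4 ends at 20, Fm7 ends at 23, Fadd9 ends at 24, B6 ends at 26, Dbm ends at 30, G6 ends at 36, Ebm ends at 43.
Beat 38 falls within Ebm.

Ebm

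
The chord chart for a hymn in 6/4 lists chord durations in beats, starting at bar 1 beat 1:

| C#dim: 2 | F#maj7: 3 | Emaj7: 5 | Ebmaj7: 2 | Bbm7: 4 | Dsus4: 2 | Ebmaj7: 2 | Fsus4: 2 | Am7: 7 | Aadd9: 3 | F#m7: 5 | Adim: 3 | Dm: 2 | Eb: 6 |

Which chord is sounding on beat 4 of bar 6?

Beat 4 of bar 6 is beat (6−1)×6 + 4 = 34 overall.
Running totals: C#dim ends at 2, F#maj7 ends at 5, Emaj7 ends at 10, Ebmaj7 ends at 12, Bbm7 ends at 16, Dsus4 ends at 18, Ebmaj7 ends at 20, Fsus4 ends at 22, Am7 ends at 29, Aadd9 ends at 32, F#m7 ends at 37.
Beat 34 falls within F#m7.

F#m7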